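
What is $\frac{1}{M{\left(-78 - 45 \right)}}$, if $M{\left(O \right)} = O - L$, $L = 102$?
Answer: $- \frac{1}{225} \approx -0.0044444$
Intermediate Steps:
$M{\left(O \right)} = -102 + O$ ($M{\left(O \right)} = O - 102 = -102 + O$)
$\frac{1}{M{\left(-78 - 45 \right)}} = \frac{1}{-102 - 123} = \frac{1}{-225} = - \frac{1}{225}$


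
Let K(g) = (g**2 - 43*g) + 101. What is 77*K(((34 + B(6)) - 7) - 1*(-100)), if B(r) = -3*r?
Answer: 561715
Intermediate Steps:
K(g) = 101 + g**2 - 43*g
77*K(((34 + B(6)) - 7) - 1*(-100)) = 77*(101 + (((34 - 3*6) - 7) - 1*(-100))**2 - 43*(((34 - 3*6) - 7) - 1*(-100))) = 77*(101 + (((34 - 18) - 7) + 100)**2 - 43*(((34 - 18) - 7) + 100)) = 77*(101 + ((16 - 7) + 100)**2 - 43*((16 - 7) + 100)) = 77*(101 + (9 + 100)**2 - 43*(9 + 100)) = 77*(101 + 109**2 - 43*109) = 77*(101 + 11881 - 4687) = 77*7295 = 561715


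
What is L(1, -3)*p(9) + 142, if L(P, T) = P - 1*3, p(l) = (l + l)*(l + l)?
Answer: -506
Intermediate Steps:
p(l) = 4*l² (p(l) = (2*l)*(2*l) = 4*l²)
L(P, T) = -3 + P (L(P, T) = P - 3 = -3 + P)
L(1, -3)*p(9) + 142 = (-3 + 1)*(4*9²) + 142 = -8*81 + 142 = -2*324 + 142 = -648 + 142 = -506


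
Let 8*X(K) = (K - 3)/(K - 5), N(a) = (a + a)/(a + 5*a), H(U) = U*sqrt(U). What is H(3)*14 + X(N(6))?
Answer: 1/14 + 42*sqrt(3) ≈ 72.818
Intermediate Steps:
H(U) = U**(3/2)
N(a) = 1/3 (N(a) = (2*a)/((6*a)) = (2*a)*(1/(6*a)) = 1/3)
X(K) = (-3 + K)/(8*(-5 + K)) (X(K) = ((K - 3)/(K - 5))/8 = ((-3 + K)/(-5 + K))/8 = (-3 + K)/(8*(-5 + K)))
H(3)*14 + X(N(6)) = 3**(3/2)*14 + (-3 + 1/3)/(8*(-5 + 1/3)) = (3*sqrt(3))*14 + (1/8)*(-8/3)/(-14/3) = 42*sqrt(3) + (1/8)*(-3/14)*(-8/3) = 42*sqrt(3) + 1/14 = 1/14 + 42*sqrt(3)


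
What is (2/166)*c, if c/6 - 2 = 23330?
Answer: 139992/83 ≈ 1686.7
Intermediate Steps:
c = 139992 (c = 12 + 6*23330 = 12 + 139980 = 139992)
(2/166)*c = (2/166)*139992 = (2*(1/166))*139992 = (1/83)*139992 = 139992/83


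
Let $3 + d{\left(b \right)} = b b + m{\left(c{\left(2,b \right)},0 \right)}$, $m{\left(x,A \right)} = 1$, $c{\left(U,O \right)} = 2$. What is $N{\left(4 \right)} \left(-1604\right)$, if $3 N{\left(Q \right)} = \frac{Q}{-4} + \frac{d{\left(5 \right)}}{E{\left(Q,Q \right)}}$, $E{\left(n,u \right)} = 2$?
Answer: $-5614$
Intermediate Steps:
$d{\left(b \right)} = -2 + b^{2}$ ($d{\left(b \right)} = -3 + \left(b b + 1\right) = -3 + \left(b^{2} + 1\right) = -3 + \left(1 + b^{2}\right) = -2 + b^{2}$)
$N{\left(Q \right)} = \frac{23}{6} - \frac{Q}{12}$ ($N{\left(Q \right)} = \frac{\frac{Q}{-4} + \frac{-2 + 5^{2}}{2}}{3} = \frac{Q \left(- \frac{1}{4}\right) + \left(-2 + 25\right) \frac{1}{2}}{3} = \frac{- \frac{Q}{4} + 23 \cdot \frac{1}{2}}{3} = \frac{- \frac{Q}{4} + \frac{23}{2}}{3} = \frac{\frac{23}{2} - \frac{Q}{4}}{3} = \frac{23}{6} - \frac{Q}{12}$)
$N{\left(4 \right)} \left(-1604\right) = \left(\frac{23}{6} - \frac{1}{3}\right) \left(-1604\right) = \frac{7}{2} \left(-1604\right) = -5614$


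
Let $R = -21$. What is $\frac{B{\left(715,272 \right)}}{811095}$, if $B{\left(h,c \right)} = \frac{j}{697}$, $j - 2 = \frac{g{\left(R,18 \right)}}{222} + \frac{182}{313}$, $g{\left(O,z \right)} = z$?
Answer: $\frac{6167}{1309424792583} \approx 4.7097 \cdot 10^{-9}$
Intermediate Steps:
$j = \frac{30835}{11581}$ ($j = 2 + \left(\frac{18}{222} + \frac{182}{313}\right) = 2 + \left(18 \cdot \frac{1}{222} + 182 \cdot \frac{1}{313}\right) = 2 + \left(\frac{3}{37} + \frac{182}{313}\right) = 2 + \frac{7673}{11581} = \frac{30835}{11581} \approx 2.6626$)
$B{\left(h,c \right)} = \frac{30835}{8071957}$ ($B{\left(h,c \right)} = \frac{30835}{11581 \cdot 697} = \frac{30835}{11581} \cdot \frac{1}{697} = \frac{30835}{8071957}$)
$\frac{B{\left(715,272 \right)}}{811095} = \frac{30835}{8071957 \cdot 811095} = \frac{30835}{8071957} \cdot \frac{1}{811095} = \frac{6167}{1309424792583}$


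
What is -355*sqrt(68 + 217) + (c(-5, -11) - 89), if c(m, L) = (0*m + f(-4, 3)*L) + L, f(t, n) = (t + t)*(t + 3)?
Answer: -188 - 355*sqrt(285) ≈ -6181.1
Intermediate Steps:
f(t, n) = 2*t*(3 + t) (f(t, n) = (2*t)*(3 + t) = 2*t*(3 + t))
c(m, L) = 9*L (c(m, L) = (0*m + (2*(-4)*(3 - 4))*L) + L = (0 + (2*(-4)*(-1))*L) + L = (0 + 8*L) + L = 8*L + L = 9*L)
-355*sqrt(68 + 217) + (c(-5, -11) - 89) = -355*sqrt(68 + 217) + (9*(-11) - 89) = -355*sqrt(285) + (-99 - 89) = -355*sqrt(285) - 188 = -188 - 355*sqrt(285)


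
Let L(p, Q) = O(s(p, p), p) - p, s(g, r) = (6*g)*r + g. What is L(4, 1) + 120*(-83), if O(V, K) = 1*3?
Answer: -9961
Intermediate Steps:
s(g, r) = g + 6*g*r (s(g, r) = 6*g*r + g = g + 6*g*r)
O(V, K) = 3
L(p, Q) = 3 - p
L(4, 1) + 120*(-83) = (3 - 1*4) + 120*(-83) = (3 - 4) - 9960 = -1 - 9960 = -9961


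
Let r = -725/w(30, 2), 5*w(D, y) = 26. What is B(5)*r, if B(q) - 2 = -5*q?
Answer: 83375/26 ≈ 3206.7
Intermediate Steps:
w(D, y) = 26/5 (w(D, y) = (⅕)*26 = 26/5)
r = -3625/26 (r = -725/26/5 = -725*5/26 = -3625/26 ≈ -139.42)
B(q) = 2 - 5*q
B(5)*r = (2 - 5*5)*(-3625/26) = (2 - 25)*(-3625/26) = -23*(-3625/26) = 83375/26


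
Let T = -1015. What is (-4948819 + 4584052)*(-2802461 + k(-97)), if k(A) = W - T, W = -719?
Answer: 1022137320555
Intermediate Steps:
k(A) = 296 (k(A) = -719 - 1*(-1015) = -719 + 1015 = 296)
(-4948819 + 4584052)*(-2802461 + k(-97)) = (-4948819 + 4584052)*(-2802461 + 296) = -364767*(-2802165) = 1022137320555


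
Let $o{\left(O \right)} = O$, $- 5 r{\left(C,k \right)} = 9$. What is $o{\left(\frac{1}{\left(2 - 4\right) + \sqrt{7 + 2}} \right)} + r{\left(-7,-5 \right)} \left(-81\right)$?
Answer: $\frac{734}{5} \approx 146.8$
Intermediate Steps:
$r{\left(C,k \right)} = - \frac{9}{5}$ ($r{\left(C,k \right)} = \left(- \frac{1}{5}\right) 9 = - \frac{9}{5}$)
$o{\left(\frac{1}{\left(2 - 4\right) + \sqrt{7 + 2}} \right)} + r{\left(-7,-5 \right)} \left(-81\right) = \frac{1}{\left(2 - 4\right) + \sqrt{7 + 2}} - - \frac{729}{5} = \frac{1}{-2 + \sqrt{9}} + \frac{729}{5} = \frac{1}{-2 + 3} + \frac{729}{5} = 1^{-1} + \frac{729}{5} = 1 + \frac{729}{5} = \frac{734}{5}$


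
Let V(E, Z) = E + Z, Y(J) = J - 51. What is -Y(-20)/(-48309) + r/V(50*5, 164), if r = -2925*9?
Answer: -141307091/2222214 ≈ -63.588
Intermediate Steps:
Y(J) = -51 + J
r = -26325
-Y(-20)/(-48309) + r/V(50*5, 164) = -(-51 - 20)/(-48309) - 26325/(50*5 + 164) = -1*(-71)*(-1/48309) - 26325/(250 + 164) = 71*(-1/48309) - 26325/414 = -71/48309 - 26325*1/414 = -71/48309 - 2925/46 = -141307091/2222214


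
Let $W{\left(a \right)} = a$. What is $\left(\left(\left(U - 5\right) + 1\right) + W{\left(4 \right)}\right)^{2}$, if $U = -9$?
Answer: $81$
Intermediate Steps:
$\left(\left(\left(U - 5\right) + 1\right) + W{\left(4 \right)}\right)^{2} = \left(\left(\left(-9 - 5\right) + 1\right) + 4\right)^{2} = \left(\left(-14 + 1\right) + 4\right)^{2} = \left(-13 + 4\right)^{2} = \left(-9\right)^{2} = 81$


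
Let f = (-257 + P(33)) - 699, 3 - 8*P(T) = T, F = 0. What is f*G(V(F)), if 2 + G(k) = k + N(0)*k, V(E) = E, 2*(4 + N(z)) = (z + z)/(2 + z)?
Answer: 3839/2 ≈ 1919.5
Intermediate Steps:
N(z) = -4 + z/(2 + z) (N(z) = -4 + ((z + z)/(2 + z))/2 = -4 + ((2*z)/(2 + z))/2 = -4 + (2*z/(2 + z))/2 = -4 + z/(2 + z))
P(T) = 3/8 - T/8
G(k) = -2 - 3*k (G(k) = -2 + (k + ((-8 - 3*0)/(2 + 0))*k) = -2 + (k + ((-8 + 0)/2)*k) = -2 + (k + ((1/2)*(-8))*k) = -2 + (k - 4*k) = -2 - 3*k)
f = -3839/4 (f = (-257 + (3/8 - 1/8*33)) - 699 = (-257 + (3/8 - 33/8)) - 699 = (-257 - 15/4) - 699 = -1043/4 - 699 = -3839/4 ≈ -959.75)
f*G(V(F)) = -3839*(-2 - 3*0)/4 = -3839*(-2 + 0)/4 = -3839/4*(-2) = 3839/2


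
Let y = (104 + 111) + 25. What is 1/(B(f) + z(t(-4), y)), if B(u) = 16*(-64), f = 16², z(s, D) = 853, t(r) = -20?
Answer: -1/171 ≈ -0.0058480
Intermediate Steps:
y = 240 (y = 215 + 25 = 240)
f = 256
B(u) = -1024
1/(B(f) + z(t(-4), y)) = 1/(-1024 + 853) = 1/(-171) = -1/171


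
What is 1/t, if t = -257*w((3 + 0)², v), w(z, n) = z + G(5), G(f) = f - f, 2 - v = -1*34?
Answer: -1/2313 ≈ -0.00043234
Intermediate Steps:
v = 36 (v = 2 - (-1)*34 = 2 - 1*(-34) = 2 + 34 = 36)
G(f) = 0
w(z, n) = z (w(z, n) = z + 0 = z)
t = -2313 (t = -257*(3 + 0)² = -257*3² = -257*9 = -2313)
1/t = 1/(-2313) = -1/2313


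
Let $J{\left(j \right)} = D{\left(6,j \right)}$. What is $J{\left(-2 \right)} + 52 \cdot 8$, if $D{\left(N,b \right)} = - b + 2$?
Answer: $420$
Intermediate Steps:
$D{\left(N,b \right)} = 2 - b$
$J{\left(j \right)} = 2 - j$
$J{\left(-2 \right)} + 52 \cdot 8 = \left(2 - -2\right) + 52 \cdot 8 = \left(2 + 2\right) + 416 = 4 + 416 = 420$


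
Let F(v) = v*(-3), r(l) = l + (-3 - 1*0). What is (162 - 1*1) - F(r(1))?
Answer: 155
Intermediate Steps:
r(l) = -3 + l (r(l) = l + (-3 + 0) = l - 3 = -3 + l)
F(v) = -3*v
(162 - 1*1) - F(r(1)) = (162 - 1*1) - (-3)*(-3 + 1) = (162 - 1) - (-3)*(-2) = 161 - 1*6 = 161 - 6 = 155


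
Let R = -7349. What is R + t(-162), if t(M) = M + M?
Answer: -7673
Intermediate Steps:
t(M) = 2*M
R + t(-162) = -7349 + 2*(-162) = -7349 - 324 = -7673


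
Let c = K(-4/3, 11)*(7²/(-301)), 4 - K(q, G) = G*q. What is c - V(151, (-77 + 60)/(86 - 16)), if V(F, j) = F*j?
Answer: 303703/9030 ≈ 33.633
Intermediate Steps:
K(q, G) = 4 - G*q
c = -392/129 (c = (4 - 1*11*(-4/3))*(7²/(-301)) = (4 - 1*11*(-4*⅓))*(49*(-1/301)) = (4 - 1*11*(-4/3))*(-7/43) = (4 + 44/3)*(-7/43) = (56/3)*(-7/43) = -392/129 ≈ -3.0388)
c - V(151, (-77 + 60)/(86 - 16)) = -392/129 - 151*(-77 + 60)/(86 - 16) = -392/129 - 151*(-17/70) = -392/129 - 151*(-17*1/70) = -392/129 - 151*(-17)/70 = -392/129 - 1*(-2567/70) = -392/129 + 2567/70 = 303703/9030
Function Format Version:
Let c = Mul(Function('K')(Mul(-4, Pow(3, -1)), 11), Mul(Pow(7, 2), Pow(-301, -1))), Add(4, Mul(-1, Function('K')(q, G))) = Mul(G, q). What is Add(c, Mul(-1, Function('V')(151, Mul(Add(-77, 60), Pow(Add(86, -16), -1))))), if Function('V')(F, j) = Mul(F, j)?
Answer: Rational(303703, 9030) ≈ 33.633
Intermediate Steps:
Function('K')(q, G) = Add(4, Mul(-1, G, q)) (Function('K')(q, G) = Add(4, Mul(-1, Mul(G, q))) = Add(4, Mul(-1, G, q)))
c = Rational(-392, 129) (c = Mul(Add(4, Mul(-1, 11, Mul(-4, Pow(3, -1)))), Mul(Pow(7, 2), Pow(-301, -1))) = Mul(Add(4, Mul(-1, 11, Mul(-4, Rational(1, 3)))), Mul(49, Rational(-1, 301))) = Mul(Add(4, Mul(-1, 11, Rational(-4, 3))), Rational(-7, 43)) = Mul(Add(4, Rational(44, 3)), Rational(-7, 43)) = Mul(Rational(56, 3), Rational(-7, 43)) = Rational(-392, 129) ≈ -3.0388)
Add(c, Mul(-1, Function('V')(151, Mul(Add(-77, 60), Pow(Add(86, -16), -1))))) = Add(Rational(-392, 129), Mul(-1, Mul(151, Mul(Add(-77, 60), Pow(Add(86, -16), -1))))) = Add(Rational(-392, 129), Mul(-1, Mul(151, Mul(-17, Pow(70, -1))))) = Add(Rational(-392, 129), Mul(-1, Mul(151, Mul(-17, Rational(1, 70))))) = Add(Rational(-392, 129), Mul(-1, Mul(151, Rational(-17, 70)))) = Add(Rational(-392, 129), Mul(-1, Rational(-2567, 70))) = Add(Rational(-392, 129), Rational(2567, 70)) = Rational(303703, 9030)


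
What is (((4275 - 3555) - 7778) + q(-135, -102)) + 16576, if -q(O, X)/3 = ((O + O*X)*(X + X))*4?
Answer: 33387998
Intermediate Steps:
q(O, X) = -24*X*(O + O*X) (q(O, X) = -3*(O + O*X)*(X + X)*4 = -3*(O + O*X)*(2*X)*4 = -3*2*X*(O + O*X)*4 = -24*X*(O + O*X))
(((4275 - 3555) - 7778) + q(-135, -102)) + 16576 = (((4275 - 3555) - 7778) - 24*(-135)*(-102)*(1 - 102)) + 16576 = ((720 - 7778) - 24*(-135)*(-102)*(-101)) + 16576 = (-7058 + 33378480) + 16576 = 33371422 + 16576 = 33387998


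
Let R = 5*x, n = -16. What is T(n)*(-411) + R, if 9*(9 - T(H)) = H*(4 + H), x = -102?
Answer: 4559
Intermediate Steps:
T(H) = 9 - H*(4 + H)/9
R = -510 (R = 5*(-102) = -510)
T(n)*(-411) + R = (9 - 4/9*(-16) - ⅑*(-16)²)*(-411) - 510 = (9 + 64/9 - ⅑*256)*(-411) - 510 = (9 + 64/9 - 256/9)*(-411) - 510 = -37/3*(-411) - 510 = 5069 - 510 = 4559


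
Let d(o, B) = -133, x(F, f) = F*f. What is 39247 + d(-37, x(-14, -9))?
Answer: 39114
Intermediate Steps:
39247 + d(-37, x(-14, -9)) = 39247 - 133 = 39114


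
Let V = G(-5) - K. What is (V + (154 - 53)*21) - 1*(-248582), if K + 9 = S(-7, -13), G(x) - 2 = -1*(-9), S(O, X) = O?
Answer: 250730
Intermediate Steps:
G(x) = 11 (G(x) = 2 - 1*(-9) = 2 + 9 = 11)
K = -16 (K = -9 - 7 = -16)
V = 27 (V = 11 - 1*(-16) = 11 + 16 = 27)
(V + (154 - 53)*21) - 1*(-248582) = (27 + (154 - 53)*21) - 1*(-248582) = (27 + 101*21) + 248582 = (27 + 2121) + 248582 = 2148 + 248582 = 250730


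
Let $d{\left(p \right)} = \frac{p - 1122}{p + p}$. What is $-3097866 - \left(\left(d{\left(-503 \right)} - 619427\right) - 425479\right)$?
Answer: $- \frac{2065279385}{1006} \approx -2.053 \cdot 10^{6}$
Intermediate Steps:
$d{\left(p \right)} = \frac{-1122 + p}{2 p}$
$-3097866 - \left(\left(d{\left(-503 \right)} - 619427\right) - 425479\right) = -3097866 - \left(\left(\frac{-1122 - 503}{2 \left(-503\right)} - 619427\right) - 425479\right) = -3097866 - \left(\left(\frac{1}{2} \left(- \frac{1}{503}\right) \left(-1625\right) - 619427\right) - 425479\right) = -3097866 - \left(\left(\frac{1625}{1006} - 619427\right) - 425479\right) = -3097866 - \left(- \frac{623141937}{1006} - 425479\right) = -3097866 - - \frac{1051173811}{1006} = -3097866 + \frac{1051173811}{1006} = - \frac{2065279385}{1006}$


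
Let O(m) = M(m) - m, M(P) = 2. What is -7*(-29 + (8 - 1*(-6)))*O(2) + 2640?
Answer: 2640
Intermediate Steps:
O(m) = 2 - m
-7*(-29 + (8 - 1*(-6)))*O(2) + 2640 = -7*(-29 + (8 - 1*(-6)))*(2 - 1*2) + 2640 = -7*(-29 + (8 + 6))*(2 - 2) + 2640 = -7*(-29 + 14)*0 + 2640 = -(-105)*0 + 2640 = -7*0 + 2640 = 0 + 2640 = 2640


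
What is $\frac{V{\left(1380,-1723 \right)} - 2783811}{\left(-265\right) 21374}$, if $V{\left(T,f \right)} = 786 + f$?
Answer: $\frac{1392374}{2832055} \approx 0.49165$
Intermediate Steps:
$\frac{V{\left(1380,-1723 \right)} - 2783811}{\left(-265\right) 21374} = \frac{\left(786 - 1723\right) - 2783811}{\left(-265\right) 21374} = \frac{-937 - 2783811}{-5664110} = \left(-2784748\right) \left(- \frac{1}{5664110}\right) = \frac{1392374}{2832055}$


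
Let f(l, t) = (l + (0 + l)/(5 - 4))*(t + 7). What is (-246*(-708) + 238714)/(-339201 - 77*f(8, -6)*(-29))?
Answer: -412882/303473 ≈ -1.3605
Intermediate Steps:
f(l, t) = 2*l*(7 + t) (f(l, t) = (l + l/1)*(7 + t) = (l + l*1)*(7 + t) = (l + l)*(7 + t) = (2*l)*(7 + t) = 2*l*(7 + t))
(-246*(-708) + 238714)/(-339201 - 77*f(8, -6)*(-29)) = (-246*(-708) + 238714)/(-339201 - 154*8*(7 - 6)*(-29)) = (174168 + 238714)/(-339201 - 154*8*(-29)) = 412882/(-339201 - 77*16*(-29)) = 412882/(-339201 - 1232*(-29)) = 412882/(-339201 + 35728) = 412882/(-303473) = 412882*(-1/303473) = -412882/303473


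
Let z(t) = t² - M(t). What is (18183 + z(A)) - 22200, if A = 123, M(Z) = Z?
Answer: 10989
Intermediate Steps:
z(t) = t² - t
(18183 + z(A)) - 22200 = (18183 + 123*(-1 + 123)) - 22200 = (18183 + 123*122) - 22200 = (18183 + 15006) - 22200 = 33189 - 22200 = 10989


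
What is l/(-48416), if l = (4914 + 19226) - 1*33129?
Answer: 101/544 ≈ 0.18566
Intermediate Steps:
l = -8989 (l = 24140 - 33129 = -8989)
l/(-48416) = -8989/(-48416) = -8989*(-1/48416) = 101/544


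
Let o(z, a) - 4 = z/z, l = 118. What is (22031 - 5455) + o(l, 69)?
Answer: 16581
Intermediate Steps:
o(z, a) = 5 (o(z, a) = 4 + z/z = 4 + 1 = 5)
(22031 - 5455) + o(l, 69) = (22031 - 5455) + 5 = 16576 + 5 = 16581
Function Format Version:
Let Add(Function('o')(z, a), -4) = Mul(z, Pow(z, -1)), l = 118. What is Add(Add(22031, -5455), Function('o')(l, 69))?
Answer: 16581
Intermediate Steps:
Function('o')(z, a) = 5 (Function('o')(z, a) = Add(4, Mul(z, Pow(z, -1))) = Add(4, 1) = 5)
Add(Add(22031, -5455), Function('o')(l, 69)) = Add(Add(22031, -5455), 5) = Add(16576, 5) = 16581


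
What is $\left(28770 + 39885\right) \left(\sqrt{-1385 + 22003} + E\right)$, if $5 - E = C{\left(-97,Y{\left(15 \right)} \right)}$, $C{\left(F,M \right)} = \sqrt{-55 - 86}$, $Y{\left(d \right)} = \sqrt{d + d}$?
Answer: $343275 + 892515 \sqrt{122} - 68655 i \sqrt{141} \approx 1.0201 \cdot 10^{7} - 8.1523 \cdot 10^{5} i$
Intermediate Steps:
$Y{\left(d \right)} = \sqrt{2} \sqrt{d}$ ($Y{\left(d \right)} = \sqrt{2 d} = \sqrt{2} \sqrt{d}$)
$C{\left(F,M \right)} = i \sqrt{141}$ ($C{\left(F,M \right)} = \sqrt{-141} = i \sqrt{141}$)
$E = 5 - i \sqrt{141} \approx 5.0 - 11.874 i$
$\left(28770 + 39885\right) \left(\sqrt{-1385 + 22003} + E\right) = \left(28770 + 39885\right) \left(\sqrt{-1385 + 22003} + \left(5 - i \sqrt{141}\right)\right) = 68655 \left(\sqrt{20618} + \left(5 - i \sqrt{141}\right)\right) = 68655 \left(13 \sqrt{122} + \left(5 - i \sqrt{141}\right)\right) = 68655 \left(5 + 13 \sqrt{122} - i \sqrt{141}\right) = 343275 + 892515 \sqrt{122} - 68655 i \sqrt{141}$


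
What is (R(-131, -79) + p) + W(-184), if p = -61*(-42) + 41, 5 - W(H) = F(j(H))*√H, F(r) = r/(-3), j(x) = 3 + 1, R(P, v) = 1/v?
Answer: 206031/79 + 8*I*√46/3 ≈ 2608.0 + 18.086*I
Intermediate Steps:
j(x) = 4
F(r) = -r/3 (F(r) = r*(-⅓) = -r/3)
W(H) = 5 + 4*√H/3 (W(H) = 5 - (-⅓*4)*√H = 5 - (-4)*√H/3 = 5 + 4*√H/3)
p = 2603 (p = 2562 + 41 = 2603)
(R(-131, -79) + p) + W(-184) = (1/(-79) + 2603) + (5 + 4*√(-184)/3) = (-1/79 + 2603) + (5 + 4*(2*I*√46)/3) = 205636/79 + (5 + 8*I*√46/3) = 206031/79 + 8*I*√46/3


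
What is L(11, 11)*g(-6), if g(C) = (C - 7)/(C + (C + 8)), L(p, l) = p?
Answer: 143/4 ≈ 35.750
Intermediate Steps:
g(C) = (-7 + C)/(8 + 2*C) (g(C) = (-7 + C)/(C + (8 + C)) = (-7 + C)/(8 + 2*C))
L(11, 11)*g(-6) = 11*((-7 - 6)/(2*(4 - 6))) = 11*((½)*(-13)/(-2)) = 11*((½)*(-½)*(-13)) = 11*(13/4) = 143/4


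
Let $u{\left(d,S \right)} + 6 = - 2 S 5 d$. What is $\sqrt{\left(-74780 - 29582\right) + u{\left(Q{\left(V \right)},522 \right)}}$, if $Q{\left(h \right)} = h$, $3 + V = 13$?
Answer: $2 i \sqrt{39142} \approx 395.69 i$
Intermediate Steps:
$V = 10$ ($V = -3 + 13 = 10$)
$u{\left(d,S \right)} = -6 - 10 S d$ ($u{\left(d,S \right)} = -6 + - 2 S 5 d = -6 + - 10 S d = -6 - 10 S d$)
$\sqrt{\left(-74780 - 29582\right) + u{\left(Q{\left(V \right)},522 \right)}} = \sqrt{\left(-74780 - 29582\right) - \left(6 + 5220 \cdot 10\right)} = \sqrt{-104362 - 52206} = \sqrt{-156568} = 2 i \sqrt{39142}$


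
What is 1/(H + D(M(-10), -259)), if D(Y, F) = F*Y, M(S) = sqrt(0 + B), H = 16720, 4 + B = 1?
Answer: 16720/279759643 + 259*I*sqrt(3)/279759643 ≈ 5.9766e-5 + 1.6035e-6*I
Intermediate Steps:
B = -3 (B = -4 + 1 = -3)
M(S) = I*sqrt(3) (M(S) = sqrt(0 - 3) = sqrt(-3) = I*sqrt(3))
1/(H + D(M(-10), -259)) = 1/(16720 - 259*I*sqrt(3))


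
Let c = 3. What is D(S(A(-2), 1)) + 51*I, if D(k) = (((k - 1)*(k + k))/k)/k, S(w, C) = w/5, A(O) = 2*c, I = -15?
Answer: -2294/3 ≈ -764.67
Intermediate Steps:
A(O) = 6 (A(O) = 2*3 = 6)
S(w, C) = w/5 (S(w, C) = w*(1/5) = w/5)
D(k) = (-2 + 2*k)/k (D(k) = (((-1 + k)*(2*k))/k)/k = ((2*k*(-1 + k))/k)/k = (-2 + 2*k)/k)
D(S(A(-2), 1)) + 51*I = (2 - 2/((1/5)*6)) + 51*(-15) = (2 - 2/6/5) - 765 = (2 - 2*5/6) - 765 = (2 - 5/3) - 765 = 1/3 - 765 = -2294/3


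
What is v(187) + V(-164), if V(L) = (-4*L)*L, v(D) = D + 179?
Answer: -107218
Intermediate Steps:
v(D) = 179 + D
V(L) = -4*L**2
v(187) + V(-164) = (179 + 187) - 4*(-164)**2 = 366 - 4*26896 = 366 - 107584 = -107218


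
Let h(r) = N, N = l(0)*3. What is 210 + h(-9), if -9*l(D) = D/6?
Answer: 210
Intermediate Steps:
l(D) = -D/54 (l(D) = -D/(9*6) = -D/54)
N = 0 (N = -1/54*0*3 = 0*3 = 0)
h(r) = 0
210 + h(-9) = 210 + 0 = 210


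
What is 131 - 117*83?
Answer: -9580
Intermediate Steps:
131 - 117*83 = 131 - 9711 = -9580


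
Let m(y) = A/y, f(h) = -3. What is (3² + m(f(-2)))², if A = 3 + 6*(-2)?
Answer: 144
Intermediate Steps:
A = -9 (A = 3 - 12 = -9)
m(y) = -9/y
(3² + m(f(-2)))² = (3² - 9/(-3))² = (9 - 9*(-⅓))² = (9 + 3)² = 12² = 144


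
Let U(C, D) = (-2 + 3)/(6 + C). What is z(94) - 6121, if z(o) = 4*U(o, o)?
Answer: -153024/25 ≈ -6121.0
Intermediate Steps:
U(C, D) = 1/(6 + C)
z(o) = 4/(6 + o)
z(94) - 6121 = 4/(6 + 94) - 6121 = 4/100 - 6121 = 4*(1/100) - 6121 = 1/25 - 6121 = -153024/25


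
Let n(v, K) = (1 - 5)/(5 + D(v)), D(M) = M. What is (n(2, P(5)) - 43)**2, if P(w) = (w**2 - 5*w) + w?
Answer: 93025/49 ≈ 1898.5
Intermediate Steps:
P(w) = w**2 - 4*w
n(v, K) = -4/(5 + v) (n(v, K) = (1 - 5)/(5 + v) = -4/(5 + v))
(n(2, P(5)) - 43)**2 = (-4/(5 + 2) - 43)**2 = (-4/7 - 43)**2 = (-305/7)**2 = 93025/49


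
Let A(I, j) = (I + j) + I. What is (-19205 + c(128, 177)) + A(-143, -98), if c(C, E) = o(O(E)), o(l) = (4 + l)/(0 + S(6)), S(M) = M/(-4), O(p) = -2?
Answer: -58771/3 ≈ -19590.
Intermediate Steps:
S(M) = -M/4 (S(M) = M*(-¼) = -M/4)
o(l) = -8/3 - 2*l/3 (o(l) = (4 + l)/(0 - ¼*6) = (4 + l)/(0 - 3/2) = (4 + l)/(-3/2) = (4 + l)*(-⅔) = -8/3 - 2*l/3)
A(I, j) = j + 2*I
c(C, E) = -4/3 (c(C, E) = -8/3 - ⅔*(-2) = -8/3 + 4/3 = -4/3)
(-19205 + c(128, 177)) + A(-143, -98) = (-19205 - 4/3) + (-98 + 2*(-143)) = -57619/3 + (-98 - 286) = -57619/3 - 384 = -58771/3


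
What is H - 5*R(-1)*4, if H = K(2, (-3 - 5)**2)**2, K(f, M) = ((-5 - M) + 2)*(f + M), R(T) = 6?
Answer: 19553964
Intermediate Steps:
K(f, M) = (-3 - M)*(M + f)
H = 19554084 (H = (-((-3 - 5)**2)**2 - 3*(-3 - 5)**2 - 3*2 - 1*(-3 - 5)**2*2)**2 = (-((-8)**2)**2 - 3*(-8)**2 - 6 - 1*(-8)**2*2)**2 = (-1*64**2 - 3*64 - 6 - 1*64*2)**2 = (-1*4096 - 192 - 6 - 128)**2 = (-4096 - 192 - 6 - 128)**2 = (-4422)**2 = 19554084)
H - 5*R(-1)*4 = 19554084 - 5*6*4 = 19554084 - 30*4 = 19554084 - 120 = 19553964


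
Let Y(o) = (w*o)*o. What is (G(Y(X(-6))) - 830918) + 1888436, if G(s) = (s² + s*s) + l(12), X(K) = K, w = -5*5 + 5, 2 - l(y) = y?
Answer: 2094308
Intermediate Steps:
l(y) = 2 - y
w = -20 (w = -25 + 5 = -20)
Y(o) = -20*o² (Y(o) = (-20*o)*o = -20*o²)
G(s) = -10 + 2*s² (G(s) = (s² + s*s) + (2 - 1*12) = (s² + s²) + (2 - 12) = 2*s² - 10 = -10 + 2*s²)
(G(Y(X(-6))) - 830918) + 1888436 = ((-10 + 2*(-20*(-6)²)²) - 830918) + 1888436 = ((-10 + 2*(-20*36)²) - 830918) + 1888436 = ((-10 + 2*(-720)²) - 830918) + 1888436 = ((-10 + 2*518400) - 830918) + 1888436 = ((-10 + 1036800) - 830918) + 1888436 = (1036790 - 830918) + 1888436 = 205872 + 1888436 = 2094308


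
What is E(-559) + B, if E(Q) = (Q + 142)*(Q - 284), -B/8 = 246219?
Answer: -1618221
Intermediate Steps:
B = -1969752 (B = -8*246219 = -1969752)
E(Q) = (-284 + Q)*(142 + Q) (E(Q) = (142 + Q)*(-284 + Q) = (-284 + Q)*(142 + Q))
E(-559) + B = (-40328 + (-559)**2 - 142*(-559)) - 1969752 = (-40328 + 312481 + 79378) - 1969752 = 351531 - 1969752 = -1618221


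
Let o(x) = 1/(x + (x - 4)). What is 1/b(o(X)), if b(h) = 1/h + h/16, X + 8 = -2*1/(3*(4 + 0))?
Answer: -2928/59545 ≈ -0.049173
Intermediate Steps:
X = -49/6 (X = -8 - 2*1/(3*(4 + 0)) = -8 - 2/(4*3) = -8 - 2/12 = -8 - 2*1/12 = -8 - 1/6 = -49/6 ≈ -8.1667)
o(x) = 1/(-4 + 2*x) (o(x) = 1/(x + (-4 + x)) = 1/(-4 + 2*x))
b(h) = 1/h + h/16 (b(h) = 1/h + h*(1/16) = 1/h + h/16)
1/b(o(X)) = 1/(1/(1/(2*(-2 - 49/6))) + (1/(2*(-2 - 49/6)))/16) = 1/(1/(1/(2*(-61/6))) + (1/(2*(-61/6)))/16) = 1/(1/((1/2)*(-6/61)) + ((1/2)*(-6/61))/16) = 1/(1/(-3/61) + (1/16)*(-3/61)) = 1/(-61/3 - 3/976) = 1/(-59545/2928) = -2928/59545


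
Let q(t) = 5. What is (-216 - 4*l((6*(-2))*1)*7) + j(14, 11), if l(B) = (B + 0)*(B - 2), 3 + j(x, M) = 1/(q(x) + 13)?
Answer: -88613/18 ≈ -4922.9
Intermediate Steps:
j(x, M) = -53/18 (j(x, M) = -3 + 1/(5 + 13) = -3 + 1/18 = -53/18)
l(B) = B*(-2 + B)
(-216 - 4*l((6*(-2))*1)*7) + j(14, 11) = (-216 - 4*(6*(-2))*1*(-2 + (6*(-2))*1)*7) - 53/18 = (-216 - 4*(-12*1)*(-2 - 12*1)*7) - 53/18 = (-216 - (-48)*(-2 - 12)*7) - 53/18 = (-216 - (-48)*(-14)*7) - 53/18 = (-216 - 4*168*7) - 53/18 = (-216 - 672*7) - 53/18 = (-216 - 4704) - 53/18 = -4920 - 53/18 = -88613/18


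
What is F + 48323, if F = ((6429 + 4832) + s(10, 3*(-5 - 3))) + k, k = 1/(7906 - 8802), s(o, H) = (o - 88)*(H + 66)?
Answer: 50451967/896 ≈ 56308.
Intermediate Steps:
s(o, H) = (-88 + o)*(66 + H)
k = -1/896 (k = 1/(-896) = -1/896 ≈ -0.0011161)
F = 7154559/896 (F = ((6429 + 4832) + (-5808 - 264*(-5 - 3) + 66*10 + (3*(-5 - 3))*10)) - 1/896 = (11261 + (-5808 - 264*(-8) + 660 + (3*(-8))*10)) - 1/896 = (11261 + (-5808 - 88*(-24) + 660 - 24*10)) - 1/896 = (11261 + (-5808 + 2112 + 660 - 240)) - 1/896 = (11261 - 3276) - 1/896 = 7985 - 1/896 = 7154559/896 ≈ 7985.0)
F + 48323 = 7154559/896 + 48323 = 50451967/896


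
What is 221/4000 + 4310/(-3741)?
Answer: -16413239/14964000 ≈ -1.0968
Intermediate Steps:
221/4000 + 4310/(-3741) = 221*(1/4000) + 4310*(-1/3741) = 221/4000 - 4310/3741 = -16413239/14964000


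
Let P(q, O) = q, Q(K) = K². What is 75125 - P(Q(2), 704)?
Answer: 75121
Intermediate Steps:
75125 - P(Q(2), 704) = 75125 - 1*2² = 75125 - 1*4 = 75125 - 4 = 75121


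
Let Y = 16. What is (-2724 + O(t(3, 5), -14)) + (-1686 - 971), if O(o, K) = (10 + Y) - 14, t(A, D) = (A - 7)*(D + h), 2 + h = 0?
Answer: -5369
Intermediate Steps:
h = -2 (h = -2 + 0 = -2)
t(A, D) = (-7 + A)*(-2 + D) (t(A, D) = (A - 7)*(D - 2) = (-7 + A)*(-2 + D))
O(o, K) = 12 (O(o, K) = (10 + 16) - 14 = 26 - 14 = 12)
(-2724 + O(t(3, 5), -14)) + (-1686 - 971) = (-2724 + 12) + (-1686 - 971) = -2712 - 2657 = -5369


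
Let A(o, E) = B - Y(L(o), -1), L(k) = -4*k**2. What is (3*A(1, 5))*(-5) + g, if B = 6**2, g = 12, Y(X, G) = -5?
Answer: -603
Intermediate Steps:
B = 36
A(o, E) = 41 (A(o, E) = 36 - 1*(-5) = 36 + 5 = 41)
(3*A(1, 5))*(-5) + g = (3*41)*(-5) + 12 = 123*(-5) + 12 = -615 + 12 = -603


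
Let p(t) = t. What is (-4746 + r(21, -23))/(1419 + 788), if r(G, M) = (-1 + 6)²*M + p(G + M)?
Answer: -5323/2207 ≈ -2.4119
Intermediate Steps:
r(G, M) = G + 26*M (r(G, M) = (-1 + 6)²*M + (G + M) = 5²*M + (G + M) = 25*M + (G + M) = G + 26*M)
(-4746 + r(21, -23))/(1419 + 788) = (-4746 + (21 + 26*(-23)))/(1419 + 788) = (-4746 + (21 - 598))/2207 = (-4746 - 577)*(1/2207) = -5323*1/2207 = -5323/2207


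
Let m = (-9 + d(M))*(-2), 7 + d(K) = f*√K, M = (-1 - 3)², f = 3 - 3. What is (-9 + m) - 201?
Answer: -178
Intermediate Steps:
f = 0
M = 16 (M = (-4)² = 16)
d(K) = -7 (d(K) = -7 + 0*√K = -7 + 0 = -7)
m = 32 (m = (-9 - 7)*(-2) = -16*(-2) = 32)
(-9 + m) - 201 = (-9 + 32) - 201 = 23 - 201 = -178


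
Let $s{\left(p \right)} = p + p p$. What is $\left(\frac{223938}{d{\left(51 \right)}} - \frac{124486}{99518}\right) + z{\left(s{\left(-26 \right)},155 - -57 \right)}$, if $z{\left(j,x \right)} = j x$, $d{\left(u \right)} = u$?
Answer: $\frac{7075216799}{49759} \approx 1.4219 \cdot 10^{5}$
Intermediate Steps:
$s{\left(p \right)} = p + p^{2}$
$\left(\frac{223938}{d{\left(51 \right)}} - \frac{124486}{99518}\right) + z{\left(s{\left(-26 \right)},155 - -57 \right)} = \left(\frac{223938}{51} - \frac{124486}{99518}\right) + - 26 \left(1 - 26\right) \left(155 - -57\right) = \left(223938 \cdot \frac{1}{51} - \frac{62243}{49759}\right) + \left(-26\right) \left(-25\right) \left(155 + 57\right) = \left(\frac{74646}{17} - \frac{62243}{49759}\right) + 650 \cdot 212 = \frac{218426599}{49759} + 137800 = \frac{7075216799}{49759}$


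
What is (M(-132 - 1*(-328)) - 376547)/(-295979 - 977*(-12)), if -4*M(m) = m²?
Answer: 386151/284255 ≈ 1.3585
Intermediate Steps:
M(m) = -m²/4
(M(-132 - 1*(-328)) - 376547)/(-295979 - 977*(-12)) = (-(-132 - 1*(-328))²/4 - 376547)/(-295979 - 977*(-12)) = (-(-132 + 328)²/4 - 376547)/(-295979 + 11724) = (-¼*196² - 376547)/(-284255) = (-¼*38416 - 376547)*(-1/284255) = (-9604 - 376547)*(-1/284255) = -386151*(-1/284255) = 386151/284255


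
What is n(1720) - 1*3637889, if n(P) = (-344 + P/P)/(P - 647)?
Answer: -3903455240/1073 ≈ -3.6379e+6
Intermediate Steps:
n(P) = -343/(-647 + P) (n(P) = (-344 + 1)/(-647 + P) = -343/(-647 + P))
n(1720) - 1*3637889 = -343/(-647 + 1720) - 1*3637889 = -343/1073 - 3637889 = -3903455240/1073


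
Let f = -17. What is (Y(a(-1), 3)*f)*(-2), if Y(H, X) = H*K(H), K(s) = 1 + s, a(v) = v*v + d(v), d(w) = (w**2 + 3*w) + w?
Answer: 68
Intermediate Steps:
d(w) = w**2 + 4*w
a(v) = v**2 + v*(4 + v) (a(v) = v*v + v*(4 + v) = v**2 + v*(4 + v))
Y(H, X) = H*(1 + H)
(Y(a(-1), 3)*f)*(-2) = (((2*(-1)*(2 - 1))*(1 + 2*(-1)*(2 - 1)))*(-17))*(-2) = (((2*(-1)*1)*(1 + 2*(-1)*1))*(-17))*(-2) = (-2*(1 - 2)*(-17))*(-2) = (-2*(-1)*(-17))*(-2) = (2*(-17))*(-2) = -34*(-2) = 68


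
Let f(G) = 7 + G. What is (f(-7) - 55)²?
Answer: 3025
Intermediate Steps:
(f(-7) - 55)² = ((7 - 7) - 55)² = (0 - 55)² = (-55)² = 3025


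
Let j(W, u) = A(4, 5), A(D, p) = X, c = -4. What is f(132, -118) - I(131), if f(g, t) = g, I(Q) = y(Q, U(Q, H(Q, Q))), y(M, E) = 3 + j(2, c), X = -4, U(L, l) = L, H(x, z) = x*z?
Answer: 133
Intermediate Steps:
A(D, p) = -4
j(W, u) = -4
y(M, E) = -1 (y(M, E) = 3 - 4 = -1)
I(Q) = -1
f(132, -118) - I(131) = 132 - 1*(-1) = 132 + 1 = 133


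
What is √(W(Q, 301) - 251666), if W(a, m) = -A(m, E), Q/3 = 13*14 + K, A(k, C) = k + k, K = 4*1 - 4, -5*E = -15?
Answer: 2*I*√63067 ≈ 502.26*I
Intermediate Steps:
E = 3 (E = -⅕*(-15) = 3)
K = 0 (K = 4 - 4 = 0)
A(k, C) = 2*k
Q = 546 (Q = 3*(13*14 + 0) = 3*(182 + 0) = 3*182 = 546)
W(a, m) = -2*m
√(W(Q, 301) - 251666) = √(-2*301 - 251666) = √(-602 - 251666) = √(-252268) = 2*I*√63067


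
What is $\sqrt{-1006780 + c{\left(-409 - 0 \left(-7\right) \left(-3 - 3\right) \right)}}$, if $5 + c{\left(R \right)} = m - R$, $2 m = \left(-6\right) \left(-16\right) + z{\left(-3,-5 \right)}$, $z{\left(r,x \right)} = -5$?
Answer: $\frac{3 i \sqrt{447258}}{2} \approx 1003.2 i$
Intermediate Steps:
$m = \frac{91}{2}$ ($m = \frac{\left(-6\right) \left(-16\right) - 5}{2} = \frac{96 - 5}{2} = \frac{1}{2} \cdot 91 = \frac{91}{2} \approx 45.5$)
$c{\left(R \right)} = \frac{81}{2} - R$ ($c{\left(R \right)} = -5 - \left(- \frac{91}{2} + R\right) = \frac{81}{2} - R$)
$\sqrt{-1006780 + c{\left(-409 - 0 \left(-7\right) \left(-3 - 3\right) \right)}} = \sqrt{-1006780 + \left(\frac{81}{2} - \left(-409 - 0 \left(-7\right) \left(-3 - 3\right)\right)\right)} = \sqrt{-1006780 + \left(\frac{81}{2} - \left(-409 - 0 \left(-3 - 3\right)\right)\right)} = \sqrt{-1006780 + \left(\frac{81}{2} - \left(-409 - 0 \left(-6\right)\right)\right)} = \sqrt{-1006780 + \left(\frac{81}{2} - \left(-409 - 0\right)\right)} = \sqrt{-1006780 + \left(\frac{81}{2} - \left(-409 + 0\right)\right)} = \sqrt{-1006780 + \left(\frac{81}{2} - -409\right)} = \sqrt{-1006780 + \left(\frac{81}{2} + 409\right)} = \sqrt{-1006780 + \frac{899}{2}} = \sqrt{- \frac{2012661}{2}} = \frac{3 i \sqrt{447258}}{2}$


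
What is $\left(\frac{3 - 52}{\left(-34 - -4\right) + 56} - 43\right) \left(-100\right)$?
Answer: $\frac{58350}{13} \approx 4488.5$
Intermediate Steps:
$\left(\frac{3 - 52}{\left(-34 - -4\right) + 56} - 43\right) \left(-100\right) = \left(- \frac{49}{\left(-34 + 4\right) + 56} - 43\right) \left(-100\right) = \left(- \frac{49}{-30 + 56} - 43\right) \left(-100\right) = \left(- \frac{49}{26} - 43\right) \left(-100\right) = \left(- \frac{1167}{26}\right) \left(-100\right) = \frac{58350}{13}$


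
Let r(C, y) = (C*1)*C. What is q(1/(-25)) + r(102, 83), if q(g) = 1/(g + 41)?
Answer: 10653721/1024 ≈ 10404.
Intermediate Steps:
q(g) = 1/(41 + g)
r(C, y) = C**2 (r(C, y) = C*C = C**2)
q(1/(-25)) + r(102, 83) = 1/(41 + 1/(-25)) + 102**2 = 1/(41 - 1/25) + 10404 = 1/(1024/25) + 10404 = 25/1024 + 10404 = 10653721/1024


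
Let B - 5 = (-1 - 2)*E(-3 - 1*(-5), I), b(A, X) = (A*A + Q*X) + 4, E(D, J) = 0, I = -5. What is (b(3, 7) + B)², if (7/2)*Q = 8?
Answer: 1156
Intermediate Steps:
Q = 16/7 (Q = (2/7)*8 = 16/7 ≈ 2.2857)
b(A, X) = 4 + A² + 16*X/7 (b(A, X) = (A*A + 16*X/7) + 4 = (A² + 16*X/7) + 4 = 4 + A² + 16*X/7)
B = 5 (B = 5 + (-1 - 2)*0 = 5 - 3*0 = 5 + 0 = 5)
(b(3, 7) + B)² = ((4 + 3² + (16/7)*7) + 5)² = ((4 + 9 + 16) + 5)² = (29 + 5)² = 34² = 1156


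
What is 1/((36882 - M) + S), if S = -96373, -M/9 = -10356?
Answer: -1/152695 ≈ -6.5490e-6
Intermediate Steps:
M = 93204 (M = -9*(-10356) = 93204)
1/((36882 - M) + S) = 1/((36882 - 1*93204) - 96373) = 1/((36882 - 93204) - 96373) = 1/(-56322 - 96373) = 1/(-152695) = -1/152695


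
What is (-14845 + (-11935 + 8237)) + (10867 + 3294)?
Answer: -4382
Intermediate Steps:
(-14845 + (-11935 + 8237)) + (10867 + 3294) = (-14845 - 3698) + 14161 = -18543 + 14161 = -4382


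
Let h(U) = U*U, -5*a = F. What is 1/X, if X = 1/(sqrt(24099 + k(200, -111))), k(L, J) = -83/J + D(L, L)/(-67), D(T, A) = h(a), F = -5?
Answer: sqrt(1332931375581)/7437 ≈ 155.24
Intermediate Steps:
a = 1 (a = -1/5*(-5) = 1)
h(U) = U**2
D(T, A) = 1 (D(T, A) = 1**2 = 1)
k(L, J) = -1/67 - 83/J (k(L, J) = -83/J + 1/(-67) = -83/J + 1*(-1/67) = -83/J - 1/67 = -1/67 - 83/J)
X = sqrt(1332931375581)/179229713 (X = 1/(sqrt(24099 + (1/67)*(-5561 - 1*(-111))/(-111))) = 1/(sqrt(24099 + (1/67)*(-1/111)*(-5561 + 111))) = 1/(sqrt(24099 + (1/67)*(-1/111)*(-5450))) = 1/(sqrt(24099 + 5450/7437)) = 1/(sqrt(179229713/7437)) = 1/(sqrt(1332931375581)/7437) = sqrt(1332931375581)/179229713 ≈ 0.0064416)
1/X = 1/(sqrt(1332931375581)/179229713) = sqrt(1332931375581)/7437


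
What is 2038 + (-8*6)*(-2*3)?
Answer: 2326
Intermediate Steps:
2038 + (-8*6)*(-2*3) = 2038 - 48*(-6) = 2038 + 288 = 2326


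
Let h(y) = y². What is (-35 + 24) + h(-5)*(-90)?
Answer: -2261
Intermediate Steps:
(-35 + 24) + h(-5)*(-90) = (-35 + 24) + (-5)²*(-90) = -11 + 25*(-90) = -11 - 2250 = -2261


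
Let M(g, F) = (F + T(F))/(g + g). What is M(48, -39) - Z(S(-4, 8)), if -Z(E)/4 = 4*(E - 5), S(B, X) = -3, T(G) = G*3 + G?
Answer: -4161/32 ≈ -130.03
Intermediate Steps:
T(G) = 4*G (T(G) = 3*G + G = 4*G)
Z(E) = 80 - 16*E (Z(E) = -16*(E - 5) = -16*(-5 + E) = -4*(-20 + 4*E) = 80 - 16*E)
M(g, F) = 5*F/(2*g) (M(g, F) = (F + 4*F)/(g + g) = (5*F)/((2*g)) = (5*F)*(1/(2*g)) = 5*F/(2*g))
M(48, -39) - Z(S(-4, 8)) = (5/2)*(-39)/48 - (80 - 16*(-3)) = (5/2)*(-39)*(1/48) - (80 + 48) = -65/32 - 1*128 = -65/32 - 128 = -4161/32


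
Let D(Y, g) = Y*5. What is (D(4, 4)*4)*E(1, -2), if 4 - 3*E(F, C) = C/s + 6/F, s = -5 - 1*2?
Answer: -1280/21 ≈ -60.952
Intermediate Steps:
s = -7 (s = -5 - 2 = -7)
D(Y, g) = 5*Y
E(F, C) = 4/3 - 2/F + C/21 (E(F, C) = 4/3 - (C/(-7) + 6/F)/3 = 4/3 - (C*(-1/7) + 6/F)/3 = 4/3 - (-C/7 + 6/F)/3 = 4/3 - (6/F - C/7)/3 = 4/3 + (-2/F + C/21) = 4/3 - 2/F + C/21)
(D(4, 4)*4)*E(1, -2) = ((5*4)*4)*((1/21)*(-42 + 1*(28 - 2))/1) = (20*4)*((1/21)*1*(-42 + 1*26)) = 80*((1/21)*1*(-42 + 26)) = 80*((1/21)*1*(-16)) = 80*(-16/21) = -1280/21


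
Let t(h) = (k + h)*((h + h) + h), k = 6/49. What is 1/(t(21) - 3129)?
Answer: -7/12588 ≈ -0.00055609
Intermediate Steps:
k = 6/49 (k = 6*(1/49) = 6/49 ≈ 0.12245)
t(h) = 3*h*(6/49 + h) (t(h) = (6/49 + h)*((h + h) + h) = (6/49 + h)*(2*h + h) = (6/49 + h)*(3*h) = 3*h*(6/49 + h))
1/(t(21) - 3129) = 1/((3/49)*21*(6 + 49*21) - 3129) = 1/((3/49)*21*(6 + 1029) - 3129) = 1/((3/49)*21*1035 - 3129) = 1/(9315/7 - 3129) = 1/(-12588/7) = -7/12588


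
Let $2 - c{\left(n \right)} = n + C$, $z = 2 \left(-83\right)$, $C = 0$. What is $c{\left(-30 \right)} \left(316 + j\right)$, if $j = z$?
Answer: $4800$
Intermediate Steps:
$z = -166$
$j = -166$
$c{\left(n \right)} = 2 - n$ ($c{\left(n \right)} = 2 - \left(n + 0\right) = 2 - n$)
$c{\left(-30 \right)} \left(316 + j\right) = \left(2 - -30\right) \left(316 - 166\right) = \left(2 + 30\right) 150 = 32 \cdot 150 = 4800$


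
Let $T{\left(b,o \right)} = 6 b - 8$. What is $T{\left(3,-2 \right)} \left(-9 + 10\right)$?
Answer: $10$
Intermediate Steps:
$T{\left(b,o \right)} = -8 + 6 b$
$T{\left(3,-2 \right)} \left(-9 + 10\right) = \left(-8 + 6 \cdot 3\right) \left(-9 + 10\right) = \left(-8 + 18\right) 1 = 10 \cdot 1 = 10$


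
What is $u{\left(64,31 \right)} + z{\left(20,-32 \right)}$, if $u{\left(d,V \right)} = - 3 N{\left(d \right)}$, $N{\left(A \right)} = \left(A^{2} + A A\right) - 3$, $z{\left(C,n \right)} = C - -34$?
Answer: $-24513$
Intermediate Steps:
$z{\left(C,n \right)} = 34 + C$ ($z{\left(C,n \right)} = C + 34 = 34 + C$)
$N{\left(A \right)} = -3 + 2 A^{2}$ ($N{\left(A \right)} = \left(A^{2} + A^{2}\right) - 3 = 2 A^{2} - 3 = -3 + 2 A^{2}$)
$u{\left(d,V \right)} = 9 - 6 d^{2}$ ($u{\left(d,V \right)} = - 3 \left(-3 + 2 d^{2}\right) = 9 - 6 d^{2}$)
$u{\left(64,31 \right)} + z{\left(20,-32 \right)} = \left(9 - 6 \cdot 64^{2}\right) + \left(34 + 20\right) = \left(9 - 24576\right) + 54 = -24567 + 54 = -24513$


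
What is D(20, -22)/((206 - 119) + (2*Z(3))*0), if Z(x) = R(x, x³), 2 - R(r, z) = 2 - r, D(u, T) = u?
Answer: 20/87 ≈ 0.22989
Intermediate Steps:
R(r, z) = r (R(r, z) = 2 - (2 - r) = 2 + (-2 + r) = r)
Z(x) = x
D(20, -22)/((206 - 119) + (2*Z(3))*0) = 20/((206 - 119) + (2*3)*0) = 20/(87 + 6*0) = 20/(87 + 0) = 20/87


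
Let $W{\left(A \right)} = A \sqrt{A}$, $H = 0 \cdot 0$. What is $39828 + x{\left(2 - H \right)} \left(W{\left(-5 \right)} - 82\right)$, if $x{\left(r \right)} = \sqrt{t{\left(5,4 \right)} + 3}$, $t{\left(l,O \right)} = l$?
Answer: $39828 - 164 \sqrt{2} - 10 i \sqrt{10} \approx 39596.0 - 31.623 i$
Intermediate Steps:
$H = 0$
$W{\left(A \right)} = A^{\frac{3}{2}}$
$x{\left(r \right)} = 2 \sqrt{2}$ ($x{\left(r \right)} = \sqrt{5 + 3} = \sqrt{8} = 2 \sqrt{2}$)
$39828 + x{\left(2 - H \right)} \left(W{\left(-5 \right)} - 82\right) = 39828 + 2 \sqrt{2} \left(\left(-5\right)^{\frac{3}{2}} - 82\right) = 39828 + 2 \sqrt{2} \left(- 5 i \sqrt{5} - 82\right) = 39828 + 2 \sqrt{2} \left(-82 - 5 i \sqrt{5}\right)$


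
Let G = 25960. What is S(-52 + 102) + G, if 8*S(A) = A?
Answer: 103865/4 ≈ 25966.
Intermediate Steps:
S(A) = A/8
S(-52 + 102) + G = (-52 + 102)/8 + 25960 = (1/8)*50 + 25960 = 25/4 + 25960 = 103865/4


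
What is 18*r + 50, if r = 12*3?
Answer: 698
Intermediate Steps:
r = 36
18*r + 50 = 18*36 + 50 = 648 + 50 = 698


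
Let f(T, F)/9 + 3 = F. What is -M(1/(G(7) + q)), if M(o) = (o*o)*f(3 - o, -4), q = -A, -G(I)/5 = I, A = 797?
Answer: 63/692224 ≈ 9.1011e-5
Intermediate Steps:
f(T, F) = -27 + 9*F
G(I) = -5*I
q = -797 (q = -1*797 = -797)
M(o) = -63*o**2 (M(o) = (o*o)*(-27 + 9*(-4)) = o**2*(-27 - 36) = o**2*(-63) = -63*o**2)
-M(1/(G(7) + q)) = -(-63)*(1/(-5*7 - 797))**2 = -(-63)*(1/(-35 - 797))**2 = -(-63)*(1/(-832))**2 = -(-63)*(-1/832)**2 = -(-63)/692224 = -1*(-63/692224) = 63/692224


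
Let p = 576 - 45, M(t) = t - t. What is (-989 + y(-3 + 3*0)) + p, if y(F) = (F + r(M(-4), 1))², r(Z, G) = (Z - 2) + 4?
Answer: -457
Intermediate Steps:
M(t) = 0
r(Z, G) = 2 + Z (r(Z, G) = (-2 + Z) + 4 = 2 + Z)
p = 531
y(F) = (2 + F)² (y(F) = (F + (2 + 0))² = (F + 2)² = (2 + F)²)
(-989 + y(-3 + 3*0)) + p = (-989 + (2 + (-3 + 3*0))²) + 531 = (-989 + (2 + (-3 + 0))²) + 531 = (-989 + (2 - 3)²) + 531 = (-989 + (-1)²) + 531 = (-989 + 1) + 531 = -988 + 531 = -457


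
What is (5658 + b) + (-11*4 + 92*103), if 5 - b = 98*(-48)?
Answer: 19799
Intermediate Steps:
b = 4709 (b = 5 - 98*(-48) = 5 - 1*(-4704) = 5 + 4704 = 4709)
(5658 + b) + (-11*4 + 92*103) = (5658 + 4709) + (-11*4 + 92*103) = 10367 + (-44 + 9476) = 10367 + 9432 = 19799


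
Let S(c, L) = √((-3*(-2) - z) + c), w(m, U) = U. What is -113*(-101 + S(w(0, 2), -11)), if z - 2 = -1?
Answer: 11413 - 113*√7 ≈ 11114.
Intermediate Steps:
z = 1 (z = 2 - 1 = 1)
S(c, L) = √(5 + c) (S(c, L) = √((-3*(-2) - 1*1) + c) = √((6 - 1) + c) = √(5 + c))
-113*(-101 + S(w(0, 2), -11)) = -113*(-101 + √(5 + 2)) = -113*(-101 + √7) = 11413 - 113*√7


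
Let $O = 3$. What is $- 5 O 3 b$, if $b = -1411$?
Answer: $63495$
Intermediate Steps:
$- 5 O 3 b = \left(-5\right) 3 \cdot 3 \left(-1411\right) = \left(-15\right) 3 \left(-1411\right) = \left(-45\right) \left(-1411\right) = 63495$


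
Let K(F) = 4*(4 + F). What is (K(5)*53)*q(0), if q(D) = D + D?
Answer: 0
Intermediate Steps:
K(F) = 16 + 4*F
q(D) = 2*D
(K(5)*53)*q(0) = ((16 + 4*5)*53)*(2*0) = ((16 + 20)*53)*0 = (36*53)*0 = 1908*0 = 0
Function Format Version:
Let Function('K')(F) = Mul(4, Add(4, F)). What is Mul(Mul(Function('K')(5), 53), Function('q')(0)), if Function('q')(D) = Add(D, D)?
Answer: 0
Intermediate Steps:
Function('K')(F) = Add(16, Mul(4, F))
Function('q')(D) = Mul(2, D)
Mul(Mul(Function('K')(5), 53), Function('q')(0)) = Mul(Mul(Add(16, Mul(4, 5)), 53), Mul(2, 0)) = Mul(Mul(Add(16, 20), 53), 0) = Mul(Mul(36, 53), 0) = Mul(1908, 0) = 0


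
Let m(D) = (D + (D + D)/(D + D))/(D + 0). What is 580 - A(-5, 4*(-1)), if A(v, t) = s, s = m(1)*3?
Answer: 574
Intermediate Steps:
m(D) = (1 + D)/D (m(D) = (D + (2*D)/((2*D)))/D = (D + (2*D)*(1/(2*D)))/D = (D + 1)/D = (1 + D)/D)
s = 6 (s = ((1 + 1)/1)*3 = (1*2)*3 = 2*3 = 6)
A(v, t) = 6
580 - A(-5, 4*(-1)) = 580 - 1*6 = 580 - 6 = 574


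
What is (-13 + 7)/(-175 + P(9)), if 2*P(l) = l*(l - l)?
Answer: 6/175 ≈ 0.034286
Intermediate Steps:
P(l) = 0 (P(l) = (l*(l - l))/2 = (l*0)/2 = (½)*0 = 0)
(-13 + 7)/(-175 + P(9)) = (-13 + 7)/(-175 + 0) = -6/(-175) = -6*(-1/175) = 6/175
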